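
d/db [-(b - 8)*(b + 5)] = 3 - 2*b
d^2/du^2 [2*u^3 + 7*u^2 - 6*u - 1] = 12*u + 14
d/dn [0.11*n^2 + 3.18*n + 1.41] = 0.22*n + 3.18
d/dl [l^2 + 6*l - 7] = 2*l + 6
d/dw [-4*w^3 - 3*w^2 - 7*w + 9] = -12*w^2 - 6*w - 7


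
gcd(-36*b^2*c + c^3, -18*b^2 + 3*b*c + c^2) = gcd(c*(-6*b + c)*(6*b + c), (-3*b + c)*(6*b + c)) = 6*b + c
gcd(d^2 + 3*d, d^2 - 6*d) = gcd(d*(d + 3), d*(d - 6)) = d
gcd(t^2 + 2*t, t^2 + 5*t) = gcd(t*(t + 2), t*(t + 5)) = t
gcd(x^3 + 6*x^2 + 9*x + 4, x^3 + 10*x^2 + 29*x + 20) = x^2 + 5*x + 4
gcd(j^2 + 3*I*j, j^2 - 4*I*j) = j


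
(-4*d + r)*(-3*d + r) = 12*d^2 - 7*d*r + r^2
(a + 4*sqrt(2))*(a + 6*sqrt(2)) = a^2 + 10*sqrt(2)*a + 48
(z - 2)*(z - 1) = z^2 - 3*z + 2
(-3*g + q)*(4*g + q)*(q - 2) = -12*g^2*q + 24*g^2 + g*q^2 - 2*g*q + q^3 - 2*q^2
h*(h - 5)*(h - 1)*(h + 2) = h^4 - 4*h^3 - 7*h^2 + 10*h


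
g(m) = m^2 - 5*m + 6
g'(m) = 2*m - 5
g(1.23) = 1.36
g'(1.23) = -2.54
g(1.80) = 0.24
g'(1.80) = -1.40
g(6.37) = 14.73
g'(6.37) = 7.74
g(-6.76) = 85.50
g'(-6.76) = -18.52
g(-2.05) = 20.45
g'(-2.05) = -9.10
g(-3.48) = 35.51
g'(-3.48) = -11.96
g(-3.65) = 37.57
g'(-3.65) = -12.30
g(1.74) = 0.33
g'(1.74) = -1.52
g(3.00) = 0.00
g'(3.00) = 1.00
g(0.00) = 6.00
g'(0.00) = -5.00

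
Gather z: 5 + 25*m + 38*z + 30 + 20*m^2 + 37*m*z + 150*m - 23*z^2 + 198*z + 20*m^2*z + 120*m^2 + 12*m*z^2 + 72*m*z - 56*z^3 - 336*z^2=140*m^2 + 175*m - 56*z^3 + z^2*(12*m - 359) + z*(20*m^2 + 109*m + 236) + 35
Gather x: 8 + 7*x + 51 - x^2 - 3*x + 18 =-x^2 + 4*x + 77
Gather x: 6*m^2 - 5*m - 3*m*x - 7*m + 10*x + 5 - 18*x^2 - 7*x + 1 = 6*m^2 - 12*m - 18*x^2 + x*(3 - 3*m) + 6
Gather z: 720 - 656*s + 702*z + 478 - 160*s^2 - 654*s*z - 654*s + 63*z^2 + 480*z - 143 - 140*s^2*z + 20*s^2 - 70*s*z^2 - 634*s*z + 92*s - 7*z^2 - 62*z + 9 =-140*s^2 - 1218*s + z^2*(56 - 70*s) + z*(-140*s^2 - 1288*s + 1120) + 1064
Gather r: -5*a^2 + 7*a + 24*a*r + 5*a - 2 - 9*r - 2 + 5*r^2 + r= -5*a^2 + 12*a + 5*r^2 + r*(24*a - 8) - 4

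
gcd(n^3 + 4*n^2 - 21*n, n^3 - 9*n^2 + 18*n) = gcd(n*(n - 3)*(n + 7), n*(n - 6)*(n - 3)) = n^2 - 3*n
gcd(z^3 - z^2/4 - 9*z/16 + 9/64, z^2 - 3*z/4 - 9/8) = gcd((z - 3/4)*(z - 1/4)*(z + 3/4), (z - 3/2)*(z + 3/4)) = z + 3/4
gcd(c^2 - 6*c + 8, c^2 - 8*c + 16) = c - 4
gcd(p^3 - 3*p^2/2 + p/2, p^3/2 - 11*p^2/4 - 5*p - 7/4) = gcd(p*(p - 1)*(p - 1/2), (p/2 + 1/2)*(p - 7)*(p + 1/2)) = 1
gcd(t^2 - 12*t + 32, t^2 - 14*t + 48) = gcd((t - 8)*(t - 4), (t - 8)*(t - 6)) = t - 8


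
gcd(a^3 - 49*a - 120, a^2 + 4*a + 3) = a + 3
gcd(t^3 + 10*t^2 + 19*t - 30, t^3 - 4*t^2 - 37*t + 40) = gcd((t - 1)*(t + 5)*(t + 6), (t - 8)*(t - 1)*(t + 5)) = t^2 + 4*t - 5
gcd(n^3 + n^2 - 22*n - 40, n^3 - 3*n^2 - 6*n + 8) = n + 2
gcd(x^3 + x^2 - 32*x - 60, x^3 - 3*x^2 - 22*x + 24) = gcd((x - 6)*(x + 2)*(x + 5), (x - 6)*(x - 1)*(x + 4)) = x - 6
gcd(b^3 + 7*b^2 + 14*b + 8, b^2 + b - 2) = b + 2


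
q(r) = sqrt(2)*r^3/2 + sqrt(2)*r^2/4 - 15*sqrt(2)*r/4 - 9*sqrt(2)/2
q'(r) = 3*sqrt(2)*r^2/2 + sqrt(2)*r/2 - 15*sqrt(2)/4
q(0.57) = -9.14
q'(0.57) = -4.21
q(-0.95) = -1.61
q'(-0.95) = -4.06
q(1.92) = -10.24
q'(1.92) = 3.87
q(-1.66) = 0.18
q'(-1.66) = -0.63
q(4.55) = 43.43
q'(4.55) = 41.83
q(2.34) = -7.78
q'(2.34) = 7.97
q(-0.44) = -4.02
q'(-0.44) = -5.20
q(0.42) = -8.48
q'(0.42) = -4.63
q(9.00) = 490.02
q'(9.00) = 172.89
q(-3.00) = -6.36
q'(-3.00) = 11.67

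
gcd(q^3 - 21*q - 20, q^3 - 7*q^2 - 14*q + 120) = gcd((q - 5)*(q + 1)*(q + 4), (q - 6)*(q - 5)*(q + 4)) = q^2 - q - 20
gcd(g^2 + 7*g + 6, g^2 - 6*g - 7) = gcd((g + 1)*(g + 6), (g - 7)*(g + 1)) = g + 1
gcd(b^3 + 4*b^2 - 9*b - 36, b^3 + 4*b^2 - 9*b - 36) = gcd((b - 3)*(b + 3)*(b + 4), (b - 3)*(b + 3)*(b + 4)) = b^3 + 4*b^2 - 9*b - 36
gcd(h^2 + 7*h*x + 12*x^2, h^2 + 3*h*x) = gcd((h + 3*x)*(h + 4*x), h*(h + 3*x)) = h + 3*x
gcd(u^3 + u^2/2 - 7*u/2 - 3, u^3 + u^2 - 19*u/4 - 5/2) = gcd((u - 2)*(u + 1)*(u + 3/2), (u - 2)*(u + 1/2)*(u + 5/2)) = u - 2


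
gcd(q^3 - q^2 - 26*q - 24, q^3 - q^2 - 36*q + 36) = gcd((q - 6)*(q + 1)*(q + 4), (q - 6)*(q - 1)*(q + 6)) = q - 6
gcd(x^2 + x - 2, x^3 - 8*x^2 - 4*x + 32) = x + 2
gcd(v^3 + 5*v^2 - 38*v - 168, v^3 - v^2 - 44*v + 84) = v^2 + v - 42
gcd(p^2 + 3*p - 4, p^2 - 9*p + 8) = p - 1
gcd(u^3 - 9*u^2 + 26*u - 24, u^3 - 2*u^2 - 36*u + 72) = u - 2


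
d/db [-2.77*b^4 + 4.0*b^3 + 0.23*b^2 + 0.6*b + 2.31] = -11.08*b^3 + 12.0*b^2 + 0.46*b + 0.6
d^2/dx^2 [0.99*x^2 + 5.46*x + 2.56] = 1.98000000000000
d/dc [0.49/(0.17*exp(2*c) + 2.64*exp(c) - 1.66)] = (-0.1666*exp(c) - 1.2936)*exp(c)/(0.17*exp(2*c) + 2.64*exp(c) - 1.66)^2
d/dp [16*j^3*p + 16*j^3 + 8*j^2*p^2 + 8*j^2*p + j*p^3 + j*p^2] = j*(16*j^2 + 16*j*p + 8*j + 3*p^2 + 2*p)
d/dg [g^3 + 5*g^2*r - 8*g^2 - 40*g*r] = 3*g^2 + 10*g*r - 16*g - 40*r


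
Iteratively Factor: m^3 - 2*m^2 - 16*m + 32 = (m + 4)*(m^2 - 6*m + 8) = (m - 2)*(m + 4)*(m - 4)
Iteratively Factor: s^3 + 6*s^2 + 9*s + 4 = (s + 1)*(s^2 + 5*s + 4) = (s + 1)*(s + 4)*(s + 1)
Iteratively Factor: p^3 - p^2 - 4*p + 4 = (p - 2)*(p^2 + p - 2) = (p - 2)*(p + 2)*(p - 1)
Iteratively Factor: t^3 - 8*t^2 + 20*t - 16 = (t - 2)*(t^2 - 6*t + 8) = (t - 4)*(t - 2)*(t - 2)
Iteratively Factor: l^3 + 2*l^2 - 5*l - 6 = (l + 1)*(l^2 + l - 6) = (l - 2)*(l + 1)*(l + 3)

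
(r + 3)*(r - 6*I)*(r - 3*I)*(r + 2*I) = r^4 + 3*r^3 - 7*I*r^3 - 21*I*r^2 - 36*I*r - 108*I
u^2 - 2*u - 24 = (u - 6)*(u + 4)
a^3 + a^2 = a^2*(a + 1)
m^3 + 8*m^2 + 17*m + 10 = (m + 1)*(m + 2)*(m + 5)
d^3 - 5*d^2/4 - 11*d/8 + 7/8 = (d - 7/4)*(d - 1/2)*(d + 1)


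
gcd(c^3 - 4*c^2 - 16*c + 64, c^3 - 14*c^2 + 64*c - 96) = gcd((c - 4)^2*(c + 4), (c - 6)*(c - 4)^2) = c^2 - 8*c + 16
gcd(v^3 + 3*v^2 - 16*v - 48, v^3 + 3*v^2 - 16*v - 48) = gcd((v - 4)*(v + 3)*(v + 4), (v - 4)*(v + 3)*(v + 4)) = v^3 + 3*v^2 - 16*v - 48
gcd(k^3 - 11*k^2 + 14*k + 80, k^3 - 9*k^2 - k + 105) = k - 5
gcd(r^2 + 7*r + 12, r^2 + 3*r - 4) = r + 4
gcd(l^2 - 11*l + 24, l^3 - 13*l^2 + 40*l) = l - 8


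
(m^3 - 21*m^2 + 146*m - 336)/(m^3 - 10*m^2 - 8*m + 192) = (m - 7)/(m + 4)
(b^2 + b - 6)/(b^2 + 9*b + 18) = (b - 2)/(b + 6)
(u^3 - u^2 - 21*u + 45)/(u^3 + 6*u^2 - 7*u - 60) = (u - 3)/(u + 4)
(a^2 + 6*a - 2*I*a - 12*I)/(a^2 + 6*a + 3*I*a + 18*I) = (a - 2*I)/(a + 3*I)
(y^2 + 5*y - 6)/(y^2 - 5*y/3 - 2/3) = 3*(-y^2 - 5*y + 6)/(-3*y^2 + 5*y + 2)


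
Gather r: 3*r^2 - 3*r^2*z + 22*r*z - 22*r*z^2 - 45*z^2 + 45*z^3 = r^2*(3 - 3*z) + r*(-22*z^2 + 22*z) + 45*z^3 - 45*z^2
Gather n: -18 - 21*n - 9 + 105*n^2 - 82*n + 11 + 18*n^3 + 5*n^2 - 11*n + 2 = 18*n^3 + 110*n^2 - 114*n - 14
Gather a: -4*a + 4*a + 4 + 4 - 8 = 0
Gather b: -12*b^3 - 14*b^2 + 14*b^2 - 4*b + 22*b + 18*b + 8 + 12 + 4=-12*b^3 + 36*b + 24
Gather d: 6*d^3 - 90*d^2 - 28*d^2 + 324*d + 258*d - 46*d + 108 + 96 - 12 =6*d^3 - 118*d^2 + 536*d + 192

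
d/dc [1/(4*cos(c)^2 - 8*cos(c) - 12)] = (cos(c) - 1)*sin(c)/(2*(sin(c)^2 + 2*cos(c) + 2)^2)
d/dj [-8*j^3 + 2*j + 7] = 2 - 24*j^2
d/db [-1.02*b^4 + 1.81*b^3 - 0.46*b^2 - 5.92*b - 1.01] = -4.08*b^3 + 5.43*b^2 - 0.92*b - 5.92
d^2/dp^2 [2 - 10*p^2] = -20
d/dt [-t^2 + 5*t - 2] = 5 - 2*t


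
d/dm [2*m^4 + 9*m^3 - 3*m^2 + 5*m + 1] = 8*m^3 + 27*m^2 - 6*m + 5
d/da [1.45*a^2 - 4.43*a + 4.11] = 2.9*a - 4.43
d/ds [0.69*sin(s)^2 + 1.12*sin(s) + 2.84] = (1.38*sin(s) + 1.12)*cos(s)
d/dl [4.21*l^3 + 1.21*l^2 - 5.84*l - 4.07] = 12.63*l^2 + 2.42*l - 5.84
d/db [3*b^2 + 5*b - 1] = 6*b + 5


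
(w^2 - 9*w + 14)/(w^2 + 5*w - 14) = (w - 7)/(w + 7)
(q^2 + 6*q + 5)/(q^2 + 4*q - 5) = (q + 1)/(q - 1)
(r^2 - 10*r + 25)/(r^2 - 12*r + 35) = (r - 5)/(r - 7)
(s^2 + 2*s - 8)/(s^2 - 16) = (s - 2)/(s - 4)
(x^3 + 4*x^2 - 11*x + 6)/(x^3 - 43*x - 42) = (x^2 - 2*x + 1)/(x^2 - 6*x - 7)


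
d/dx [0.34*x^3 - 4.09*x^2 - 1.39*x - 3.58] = 1.02*x^2 - 8.18*x - 1.39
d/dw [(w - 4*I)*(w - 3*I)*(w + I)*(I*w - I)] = 4*I*w^3 + w^2*(18 - 3*I) + w*(-12 - 10*I) + 12 + 5*I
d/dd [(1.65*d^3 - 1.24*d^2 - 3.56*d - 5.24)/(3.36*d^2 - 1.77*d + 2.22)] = (5.544*d^4 - 5.841*d^3 + 25.1454*d^2 + 29.7072*d - 17.178)/(11.2896*d^4 - 11.8944*d^3 + 18.0513*d^2 - 7.8588*d + 4.9284)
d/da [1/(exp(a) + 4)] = -exp(a)/(exp(a) + 4)^2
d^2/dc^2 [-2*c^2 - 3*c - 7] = -4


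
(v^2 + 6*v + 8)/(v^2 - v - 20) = (v + 2)/(v - 5)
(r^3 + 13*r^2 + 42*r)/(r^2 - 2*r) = (r^2 + 13*r + 42)/(r - 2)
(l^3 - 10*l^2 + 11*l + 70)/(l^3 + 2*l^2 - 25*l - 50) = (l - 7)/(l + 5)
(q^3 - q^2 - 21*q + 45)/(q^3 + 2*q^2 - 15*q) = (q - 3)/q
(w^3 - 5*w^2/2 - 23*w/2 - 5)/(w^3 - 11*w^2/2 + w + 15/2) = (2*w^2 + 5*w + 2)/(2*w^2 - w - 3)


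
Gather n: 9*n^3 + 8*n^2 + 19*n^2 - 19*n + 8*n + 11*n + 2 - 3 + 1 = 9*n^3 + 27*n^2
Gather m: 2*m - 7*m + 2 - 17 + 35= 20 - 5*m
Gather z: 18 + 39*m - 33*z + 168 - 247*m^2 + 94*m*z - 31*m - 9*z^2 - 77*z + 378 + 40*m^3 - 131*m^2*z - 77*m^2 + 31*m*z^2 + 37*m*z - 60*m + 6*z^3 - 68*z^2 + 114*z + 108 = 40*m^3 - 324*m^2 - 52*m + 6*z^3 + z^2*(31*m - 77) + z*(-131*m^2 + 131*m + 4) + 672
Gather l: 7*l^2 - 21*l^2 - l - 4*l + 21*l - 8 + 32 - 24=-14*l^2 + 16*l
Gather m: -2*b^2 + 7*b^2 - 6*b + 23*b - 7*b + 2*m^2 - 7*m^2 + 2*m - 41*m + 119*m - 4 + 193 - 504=5*b^2 + 10*b - 5*m^2 + 80*m - 315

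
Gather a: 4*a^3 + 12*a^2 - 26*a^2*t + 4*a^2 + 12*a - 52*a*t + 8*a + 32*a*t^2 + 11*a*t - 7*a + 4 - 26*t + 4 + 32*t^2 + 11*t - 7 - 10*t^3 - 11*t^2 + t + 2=4*a^3 + a^2*(16 - 26*t) + a*(32*t^2 - 41*t + 13) - 10*t^3 + 21*t^2 - 14*t + 3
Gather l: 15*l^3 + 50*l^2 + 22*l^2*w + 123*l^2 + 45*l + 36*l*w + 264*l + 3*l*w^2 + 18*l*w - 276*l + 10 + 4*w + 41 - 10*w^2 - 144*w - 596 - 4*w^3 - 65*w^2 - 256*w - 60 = 15*l^3 + l^2*(22*w + 173) + l*(3*w^2 + 54*w + 33) - 4*w^3 - 75*w^2 - 396*w - 605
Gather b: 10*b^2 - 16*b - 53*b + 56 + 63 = 10*b^2 - 69*b + 119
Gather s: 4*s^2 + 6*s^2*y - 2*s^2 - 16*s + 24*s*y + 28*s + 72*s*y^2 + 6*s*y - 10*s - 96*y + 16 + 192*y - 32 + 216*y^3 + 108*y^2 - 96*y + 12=s^2*(6*y + 2) + s*(72*y^2 + 30*y + 2) + 216*y^3 + 108*y^2 - 4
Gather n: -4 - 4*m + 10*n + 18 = -4*m + 10*n + 14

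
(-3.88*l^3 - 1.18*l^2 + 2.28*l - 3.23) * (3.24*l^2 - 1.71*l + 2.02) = -12.5712*l^5 + 2.8116*l^4 + 1.5674*l^3 - 16.7476*l^2 + 10.1289*l - 6.5246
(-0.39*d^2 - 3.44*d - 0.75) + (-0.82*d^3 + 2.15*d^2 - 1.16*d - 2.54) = -0.82*d^3 + 1.76*d^2 - 4.6*d - 3.29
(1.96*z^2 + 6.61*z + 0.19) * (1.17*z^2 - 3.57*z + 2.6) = 2.2932*z^4 + 0.7365*z^3 - 18.2794*z^2 + 16.5077*z + 0.494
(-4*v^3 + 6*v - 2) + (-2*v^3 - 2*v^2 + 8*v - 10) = -6*v^3 - 2*v^2 + 14*v - 12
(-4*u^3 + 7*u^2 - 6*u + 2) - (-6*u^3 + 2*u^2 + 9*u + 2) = 2*u^3 + 5*u^2 - 15*u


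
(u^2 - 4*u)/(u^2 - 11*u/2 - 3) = 2*u*(4 - u)/(-2*u^2 + 11*u + 6)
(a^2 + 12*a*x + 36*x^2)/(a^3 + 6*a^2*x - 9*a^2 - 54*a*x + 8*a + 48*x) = (a + 6*x)/(a^2 - 9*a + 8)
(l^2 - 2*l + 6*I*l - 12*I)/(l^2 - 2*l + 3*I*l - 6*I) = (l + 6*I)/(l + 3*I)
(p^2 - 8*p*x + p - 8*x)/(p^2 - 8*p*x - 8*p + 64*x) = (p + 1)/(p - 8)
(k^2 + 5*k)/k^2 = (k + 5)/k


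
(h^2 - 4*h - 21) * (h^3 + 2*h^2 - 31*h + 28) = h^5 - 2*h^4 - 60*h^3 + 110*h^2 + 539*h - 588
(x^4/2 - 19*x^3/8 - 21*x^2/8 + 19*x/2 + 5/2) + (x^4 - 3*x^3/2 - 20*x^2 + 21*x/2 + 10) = 3*x^4/2 - 31*x^3/8 - 181*x^2/8 + 20*x + 25/2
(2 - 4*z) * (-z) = 4*z^2 - 2*z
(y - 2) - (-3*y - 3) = 4*y + 1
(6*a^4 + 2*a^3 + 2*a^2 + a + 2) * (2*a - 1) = 12*a^5 - 2*a^4 + 2*a^3 + 3*a - 2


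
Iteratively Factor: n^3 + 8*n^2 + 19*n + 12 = (n + 4)*(n^2 + 4*n + 3) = (n + 3)*(n + 4)*(n + 1)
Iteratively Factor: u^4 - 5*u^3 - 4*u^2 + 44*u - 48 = (u - 2)*(u^3 - 3*u^2 - 10*u + 24) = (u - 4)*(u - 2)*(u^2 + u - 6) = (u - 4)*(u - 2)^2*(u + 3)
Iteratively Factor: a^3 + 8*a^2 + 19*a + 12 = (a + 3)*(a^2 + 5*a + 4) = (a + 1)*(a + 3)*(a + 4)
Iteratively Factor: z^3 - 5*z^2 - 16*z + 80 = (z + 4)*(z^2 - 9*z + 20) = (z - 4)*(z + 4)*(z - 5)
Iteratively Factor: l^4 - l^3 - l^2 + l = (l + 1)*(l^3 - 2*l^2 + l) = (l - 1)*(l + 1)*(l^2 - l) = l*(l - 1)*(l + 1)*(l - 1)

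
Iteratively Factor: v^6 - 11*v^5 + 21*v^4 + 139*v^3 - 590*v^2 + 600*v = (v - 5)*(v^5 - 6*v^4 - 9*v^3 + 94*v^2 - 120*v) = (v - 5)*(v + 4)*(v^4 - 10*v^3 + 31*v^2 - 30*v) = v*(v - 5)*(v + 4)*(v^3 - 10*v^2 + 31*v - 30) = v*(v - 5)*(v - 3)*(v + 4)*(v^2 - 7*v + 10) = v*(v - 5)*(v - 3)*(v - 2)*(v + 4)*(v - 5)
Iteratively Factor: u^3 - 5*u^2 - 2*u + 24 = (u - 3)*(u^2 - 2*u - 8) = (u - 3)*(u + 2)*(u - 4)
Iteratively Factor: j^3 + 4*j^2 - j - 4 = (j - 1)*(j^2 + 5*j + 4) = (j - 1)*(j + 1)*(j + 4)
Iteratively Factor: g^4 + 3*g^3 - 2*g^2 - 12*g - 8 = (g + 1)*(g^3 + 2*g^2 - 4*g - 8) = (g + 1)*(g + 2)*(g^2 - 4) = (g + 1)*(g + 2)^2*(g - 2)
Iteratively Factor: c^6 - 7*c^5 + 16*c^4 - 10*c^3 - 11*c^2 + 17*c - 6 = (c + 1)*(c^5 - 8*c^4 + 24*c^3 - 34*c^2 + 23*c - 6) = (c - 1)*(c + 1)*(c^4 - 7*c^3 + 17*c^2 - 17*c + 6) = (c - 3)*(c - 1)*(c + 1)*(c^3 - 4*c^2 + 5*c - 2) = (c - 3)*(c - 1)^2*(c + 1)*(c^2 - 3*c + 2) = (c - 3)*(c - 2)*(c - 1)^2*(c + 1)*(c - 1)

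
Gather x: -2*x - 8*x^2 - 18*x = -8*x^2 - 20*x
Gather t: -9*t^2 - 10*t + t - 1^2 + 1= -9*t^2 - 9*t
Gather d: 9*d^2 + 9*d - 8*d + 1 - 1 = 9*d^2 + d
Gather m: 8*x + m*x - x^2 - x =m*x - x^2 + 7*x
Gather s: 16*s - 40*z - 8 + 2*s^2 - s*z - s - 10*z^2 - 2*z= 2*s^2 + s*(15 - z) - 10*z^2 - 42*z - 8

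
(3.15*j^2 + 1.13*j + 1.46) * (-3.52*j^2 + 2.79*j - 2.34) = -11.088*j^4 + 4.8109*j^3 - 9.3575*j^2 + 1.4292*j - 3.4164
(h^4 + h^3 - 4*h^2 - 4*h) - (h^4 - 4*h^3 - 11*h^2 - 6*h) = 5*h^3 + 7*h^2 + 2*h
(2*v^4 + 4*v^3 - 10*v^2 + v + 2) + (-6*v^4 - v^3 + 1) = -4*v^4 + 3*v^3 - 10*v^2 + v + 3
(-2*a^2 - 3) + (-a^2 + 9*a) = -3*a^2 + 9*a - 3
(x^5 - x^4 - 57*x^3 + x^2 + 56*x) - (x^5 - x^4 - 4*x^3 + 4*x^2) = -53*x^3 - 3*x^2 + 56*x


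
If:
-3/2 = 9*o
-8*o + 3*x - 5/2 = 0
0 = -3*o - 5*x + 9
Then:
No Solution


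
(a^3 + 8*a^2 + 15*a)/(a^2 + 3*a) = a + 5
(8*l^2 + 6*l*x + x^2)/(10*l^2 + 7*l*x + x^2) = (4*l + x)/(5*l + x)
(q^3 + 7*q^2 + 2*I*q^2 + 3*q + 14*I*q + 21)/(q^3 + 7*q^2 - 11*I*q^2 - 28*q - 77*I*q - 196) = (q^2 + 2*I*q + 3)/(q^2 - 11*I*q - 28)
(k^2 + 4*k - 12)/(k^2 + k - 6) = (k + 6)/(k + 3)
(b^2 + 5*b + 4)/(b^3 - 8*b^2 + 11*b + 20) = (b + 4)/(b^2 - 9*b + 20)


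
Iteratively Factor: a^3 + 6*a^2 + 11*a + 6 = (a + 2)*(a^2 + 4*a + 3) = (a + 1)*(a + 2)*(a + 3)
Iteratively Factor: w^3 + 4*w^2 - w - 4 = (w - 1)*(w^2 + 5*w + 4) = (w - 1)*(w + 1)*(w + 4)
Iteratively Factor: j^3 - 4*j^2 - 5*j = (j)*(j^2 - 4*j - 5) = j*(j - 5)*(j + 1)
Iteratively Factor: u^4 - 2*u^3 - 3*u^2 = (u)*(u^3 - 2*u^2 - 3*u) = u*(u + 1)*(u^2 - 3*u) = u^2*(u + 1)*(u - 3)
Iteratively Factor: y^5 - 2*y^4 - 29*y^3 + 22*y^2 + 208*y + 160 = (y - 5)*(y^4 + 3*y^3 - 14*y^2 - 48*y - 32) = (y - 5)*(y + 4)*(y^3 - y^2 - 10*y - 8) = (y - 5)*(y - 4)*(y + 4)*(y^2 + 3*y + 2) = (y - 5)*(y - 4)*(y + 1)*(y + 4)*(y + 2)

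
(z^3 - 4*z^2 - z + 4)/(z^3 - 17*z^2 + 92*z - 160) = (z^2 - 1)/(z^2 - 13*z + 40)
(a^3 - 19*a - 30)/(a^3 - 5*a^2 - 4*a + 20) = (a + 3)/(a - 2)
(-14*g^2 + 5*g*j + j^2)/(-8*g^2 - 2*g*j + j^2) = (14*g^2 - 5*g*j - j^2)/(8*g^2 + 2*g*j - j^2)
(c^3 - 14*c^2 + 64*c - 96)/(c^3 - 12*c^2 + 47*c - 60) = (c^2 - 10*c + 24)/(c^2 - 8*c + 15)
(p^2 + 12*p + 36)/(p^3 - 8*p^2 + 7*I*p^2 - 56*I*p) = (p^2 + 12*p + 36)/(p*(p^2 + p*(-8 + 7*I) - 56*I))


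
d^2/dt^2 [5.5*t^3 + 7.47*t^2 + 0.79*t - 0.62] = 33.0*t + 14.94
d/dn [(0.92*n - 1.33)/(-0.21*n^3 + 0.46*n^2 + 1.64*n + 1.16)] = (0.3864*n^3 - 1.2611*n^2 + 1.2236*n + 3.2484)/(0.0441*n^6 - 0.1932*n^5 - 0.4772*n^4 + 1.0216*n^3 + 3.7568*n^2 + 3.8048*n + 1.3456)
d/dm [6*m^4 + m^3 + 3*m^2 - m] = 24*m^3 + 3*m^2 + 6*m - 1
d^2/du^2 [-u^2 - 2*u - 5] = -2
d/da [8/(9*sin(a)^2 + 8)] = -288*sin(2*a)/(9*cos(2*a) - 25)^2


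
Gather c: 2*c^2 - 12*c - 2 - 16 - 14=2*c^2 - 12*c - 32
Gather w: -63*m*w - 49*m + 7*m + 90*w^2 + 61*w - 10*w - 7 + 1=-42*m + 90*w^2 + w*(51 - 63*m) - 6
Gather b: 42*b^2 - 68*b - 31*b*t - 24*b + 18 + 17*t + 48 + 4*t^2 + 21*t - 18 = 42*b^2 + b*(-31*t - 92) + 4*t^2 + 38*t + 48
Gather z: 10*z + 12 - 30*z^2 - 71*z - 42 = -30*z^2 - 61*z - 30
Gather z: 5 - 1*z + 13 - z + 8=26 - 2*z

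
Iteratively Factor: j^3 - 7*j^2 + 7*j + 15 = (j + 1)*(j^2 - 8*j + 15) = (j - 3)*(j + 1)*(j - 5)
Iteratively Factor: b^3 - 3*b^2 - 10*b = (b)*(b^2 - 3*b - 10) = b*(b + 2)*(b - 5)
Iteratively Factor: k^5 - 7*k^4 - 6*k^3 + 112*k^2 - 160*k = (k)*(k^4 - 7*k^3 - 6*k^2 + 112*k - 160) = k*(k - 4)*(k^3 - 3*k^2 - 18*k + 40) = k*(k - 4)*(k - 2)*(k^2 - k - 20) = k*(k - 4)*(k - 2)*(k + 4)*(k - 5)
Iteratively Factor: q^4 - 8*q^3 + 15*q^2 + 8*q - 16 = (q - 4)*(q^3 - 4*q^2 - q + 4) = (q - 4)*(q - 1)*(q^2 - 3*q - 4) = (q - 4)*(q - 1)*(q + 1)*(q - 4)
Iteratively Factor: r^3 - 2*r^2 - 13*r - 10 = (r + 1)*(r^2 - 3*r - 10) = (r + 1)*(r + 2)*(r - 5)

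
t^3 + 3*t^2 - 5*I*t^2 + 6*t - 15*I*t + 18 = (t + 3)*(t - 6*I)*(t + I)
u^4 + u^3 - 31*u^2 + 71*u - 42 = (u - 3)*(u - 2)*(u - 1)*(u + 7)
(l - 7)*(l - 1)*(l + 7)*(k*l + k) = k*l^4 - 50*k*l^2 + 49*k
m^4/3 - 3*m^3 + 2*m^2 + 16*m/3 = m*(m/3 + 1/3)*(m - 8)*(m - 2)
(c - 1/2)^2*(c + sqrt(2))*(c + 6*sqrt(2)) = c^4 - c^3 + 7*sqrt(2)*c^3 - 7*sqrt(2)*c^2 + 49*c^2/4 - 12*c + 7*sqrt(2)*c/4 + 3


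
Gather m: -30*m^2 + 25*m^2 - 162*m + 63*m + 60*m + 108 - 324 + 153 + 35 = -5*m^2 - 39*m - 28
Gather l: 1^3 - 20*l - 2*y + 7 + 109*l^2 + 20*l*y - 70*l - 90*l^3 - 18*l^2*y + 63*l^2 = -90*l^3 + l^2*(172 - 18*y) + l*(20*y - 90) - 2*y + 8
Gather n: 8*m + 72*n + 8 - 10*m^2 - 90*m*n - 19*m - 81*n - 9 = -10*m^2 - 11*m + n*(-90*m - 9) - 1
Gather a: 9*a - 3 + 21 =9*a + 18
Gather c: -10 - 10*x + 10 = -10*x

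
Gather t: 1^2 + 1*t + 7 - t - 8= 0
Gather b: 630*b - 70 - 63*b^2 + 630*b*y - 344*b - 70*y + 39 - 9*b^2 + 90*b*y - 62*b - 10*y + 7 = -72*b^2 + b*(720*y + 224) - 80*y - 24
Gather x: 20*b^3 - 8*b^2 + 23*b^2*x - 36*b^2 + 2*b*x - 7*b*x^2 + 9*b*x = 20*b^3 - 44*b^2 - 7*b*x^2 + x*(23*b^2 + 11*b)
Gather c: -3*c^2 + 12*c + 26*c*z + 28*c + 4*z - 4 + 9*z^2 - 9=-3*c^2 + c*(26*z + 40) + 9*z^2 + 4*z - 13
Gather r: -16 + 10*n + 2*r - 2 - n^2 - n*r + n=-n^2 + 11*n + r*(2 - n) - 18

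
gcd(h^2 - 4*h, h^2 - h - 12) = h - 4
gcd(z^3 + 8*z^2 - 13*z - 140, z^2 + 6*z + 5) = z + 5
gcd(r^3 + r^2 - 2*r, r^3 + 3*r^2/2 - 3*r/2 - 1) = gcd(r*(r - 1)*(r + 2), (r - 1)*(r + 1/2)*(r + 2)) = r^2 + r - 2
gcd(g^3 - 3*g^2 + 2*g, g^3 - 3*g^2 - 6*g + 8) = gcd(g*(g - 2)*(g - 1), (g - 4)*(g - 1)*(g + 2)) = g - 1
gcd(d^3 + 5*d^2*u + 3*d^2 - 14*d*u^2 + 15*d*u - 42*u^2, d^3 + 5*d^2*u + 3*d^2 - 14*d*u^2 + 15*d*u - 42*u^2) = -d^3 - 5*d^2*u - 3*d^2 + 14*d*u^2 - 15*d*u + 42*u^2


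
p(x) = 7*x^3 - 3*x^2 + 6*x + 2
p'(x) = 21*x^2 - 6*x + 6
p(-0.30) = -0.26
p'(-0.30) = 9.69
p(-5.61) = -1361.99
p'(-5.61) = 700.57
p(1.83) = 45.83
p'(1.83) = 65.35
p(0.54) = 5.47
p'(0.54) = 8.88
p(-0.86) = -9.83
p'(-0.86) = 26.69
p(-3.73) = -425.38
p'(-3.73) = 320.55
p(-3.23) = -284.57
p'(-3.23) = 244.47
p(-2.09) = -87.55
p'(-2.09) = 110.27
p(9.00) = 4916.00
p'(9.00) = 1653.00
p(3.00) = 182.00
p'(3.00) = 177.00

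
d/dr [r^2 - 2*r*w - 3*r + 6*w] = 2*r - 2*w - 3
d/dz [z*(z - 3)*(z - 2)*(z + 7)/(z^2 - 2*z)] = 2*z + 4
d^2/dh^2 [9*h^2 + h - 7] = 18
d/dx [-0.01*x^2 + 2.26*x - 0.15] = 2.26 - 0.02*x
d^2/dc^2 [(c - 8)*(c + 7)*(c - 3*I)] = 6*c - 2 - 6*I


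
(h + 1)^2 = h^2 + 2*h + 1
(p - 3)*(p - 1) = p^2 - 4*p + 3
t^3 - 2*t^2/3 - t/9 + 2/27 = (t - 2/3)*(t - 1/3)*(t + 1/3)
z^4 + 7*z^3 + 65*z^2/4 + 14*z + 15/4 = (z + 1/2)*(z + 1)*(z + 5/2)*(z + 3)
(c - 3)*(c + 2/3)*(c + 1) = c^3 - 4*c^2/3 - 13*c/3 - 2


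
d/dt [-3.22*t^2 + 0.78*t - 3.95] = 0.78 - 6.44*t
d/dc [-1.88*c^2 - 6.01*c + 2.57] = -3.76*c - 6.01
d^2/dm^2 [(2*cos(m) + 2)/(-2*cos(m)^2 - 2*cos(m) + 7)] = 2*(36*sin(m)^4*cos(m) + 12*sin(m)^4 - 74*sin(m)^2 + 19*cos(m) + 30*cos(3*m) - 2*cos(5*m) - 2)/(-2*sin(m)^2 + 2*cos(m) - 5)^3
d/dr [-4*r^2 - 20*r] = -8*r - 20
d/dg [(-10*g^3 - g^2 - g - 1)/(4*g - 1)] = (-80*g^3 + 26*g^2 + 2*g + 5)/(16*g^2 - 8*g + 1)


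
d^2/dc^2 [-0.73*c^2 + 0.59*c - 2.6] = -1.46000000000000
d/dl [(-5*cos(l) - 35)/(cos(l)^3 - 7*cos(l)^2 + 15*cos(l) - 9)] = 10*(sin(l)^2 - 10*cos(l) + 18)*sin(l)/((cos(l) - 3)^3*(cos(l) - 1)^2)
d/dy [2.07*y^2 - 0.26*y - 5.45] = 4.14*y - 0.26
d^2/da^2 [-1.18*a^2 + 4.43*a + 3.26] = -2.36000000000000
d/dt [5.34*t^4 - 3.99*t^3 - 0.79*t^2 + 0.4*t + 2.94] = 21.36*t^3 - 11.97*t^2 - 1.58*t + 0.4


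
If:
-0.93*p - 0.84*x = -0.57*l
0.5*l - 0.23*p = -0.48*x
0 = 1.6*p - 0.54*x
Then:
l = 0.00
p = 0.00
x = 0.00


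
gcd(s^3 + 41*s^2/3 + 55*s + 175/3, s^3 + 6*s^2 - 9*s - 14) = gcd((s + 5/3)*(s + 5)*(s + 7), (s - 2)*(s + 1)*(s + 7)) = s + 7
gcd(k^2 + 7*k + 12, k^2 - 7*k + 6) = 1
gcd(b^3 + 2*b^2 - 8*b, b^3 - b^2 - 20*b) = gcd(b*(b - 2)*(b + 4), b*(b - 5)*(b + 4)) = b^2 + 4*b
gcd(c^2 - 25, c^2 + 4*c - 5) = c + 5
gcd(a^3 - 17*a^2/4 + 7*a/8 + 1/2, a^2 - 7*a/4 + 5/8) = a - 1/2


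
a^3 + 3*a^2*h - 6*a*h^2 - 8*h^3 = (a - 2*h)*(a + h)*(a + 4*h)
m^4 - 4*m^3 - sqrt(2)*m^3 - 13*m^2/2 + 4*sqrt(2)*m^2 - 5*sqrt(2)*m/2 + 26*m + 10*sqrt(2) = (m - 4)*(m - 5*sqrt(2)/2)*(m + sqrt(2)/2)*(m + sqrt(2))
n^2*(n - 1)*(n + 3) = n^4 + 2*n^3 - 3*n^2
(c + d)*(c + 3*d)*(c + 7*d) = c^3 + 11*c^2*d + 31*c*d^2 + 21*d^3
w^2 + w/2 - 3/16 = (w - 1/4)*(w + 3/4)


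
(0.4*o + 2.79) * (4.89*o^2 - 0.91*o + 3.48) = 1.956*o^3 + 13.2791*o^2 - 1.1469*o + 9.7092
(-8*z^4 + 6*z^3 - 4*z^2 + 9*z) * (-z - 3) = 8*z^5 + 18*z^4 - 14*z^3 + 3*z^2 - 27*z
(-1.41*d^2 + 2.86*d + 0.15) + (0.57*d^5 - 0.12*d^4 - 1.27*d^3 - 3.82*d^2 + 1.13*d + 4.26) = 0.57*d^5 - 0.12*d^4 - 1.27*d^3 - 5.23*d^2 + 3.99*d + 4.41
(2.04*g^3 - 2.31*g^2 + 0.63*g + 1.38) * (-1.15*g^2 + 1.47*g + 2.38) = -2.346*g^5 + 5.6553*g^4 + 0.735*g^3 - 6.1587*g^2 + 3.528*g + 3.2844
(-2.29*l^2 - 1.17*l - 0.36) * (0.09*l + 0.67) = -0.2061*l^3 - 1.6396*l^2 - 0.8163*l - 0.2412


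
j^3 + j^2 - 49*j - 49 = (j - 7)*(j + 1)*(j + 7)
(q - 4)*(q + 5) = q^2 + q - 20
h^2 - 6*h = h*(h - 6)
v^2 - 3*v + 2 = (v - 2)*(v - 1)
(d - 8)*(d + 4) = d^2 - 4*d - 32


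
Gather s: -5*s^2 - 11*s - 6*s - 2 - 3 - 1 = -5*s^2 - 17*s - 6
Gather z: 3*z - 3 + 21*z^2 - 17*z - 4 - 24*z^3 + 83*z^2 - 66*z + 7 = -24*z^3 + 104*z^2 - 80*z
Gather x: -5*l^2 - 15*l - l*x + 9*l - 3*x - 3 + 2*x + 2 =-5*l^2 - 6*l + x*(-l - 1) - 1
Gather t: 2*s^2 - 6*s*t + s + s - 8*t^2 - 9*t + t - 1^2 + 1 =2*s^2 + 2*s - 8*t^2 + t*(-6*s - 8)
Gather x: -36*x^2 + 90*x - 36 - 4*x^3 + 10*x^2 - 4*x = -4*x^3 - 26*x^2 + 86*x - 36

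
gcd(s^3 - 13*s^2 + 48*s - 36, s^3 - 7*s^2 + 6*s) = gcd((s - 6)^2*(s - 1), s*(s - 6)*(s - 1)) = s^2 - 7*s + 6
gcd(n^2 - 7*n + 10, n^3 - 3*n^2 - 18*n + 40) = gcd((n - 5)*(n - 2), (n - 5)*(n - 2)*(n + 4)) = n^2 - 7*n + 10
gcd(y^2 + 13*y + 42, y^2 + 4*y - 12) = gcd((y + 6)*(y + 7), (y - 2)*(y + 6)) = y + 6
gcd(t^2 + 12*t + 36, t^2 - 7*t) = 1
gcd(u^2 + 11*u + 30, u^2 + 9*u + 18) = u + 6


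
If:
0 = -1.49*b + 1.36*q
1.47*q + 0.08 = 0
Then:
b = -0.05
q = -0.05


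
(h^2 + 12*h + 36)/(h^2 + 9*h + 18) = (h + 6)/(h + 3)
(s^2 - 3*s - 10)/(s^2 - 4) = (s - 5)/(s - 2)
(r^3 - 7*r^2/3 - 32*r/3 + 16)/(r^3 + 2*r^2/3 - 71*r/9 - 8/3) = 3*(3*r^2 - 16*r + 16)/(9*r^2 - 21*r - 8)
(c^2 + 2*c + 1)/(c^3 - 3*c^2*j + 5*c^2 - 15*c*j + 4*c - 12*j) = (c + 1)/(c^2 - 3*c*j + 4*c - 12*j)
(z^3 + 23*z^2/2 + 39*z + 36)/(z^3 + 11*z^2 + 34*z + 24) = (z + 3/2)/(z + 1)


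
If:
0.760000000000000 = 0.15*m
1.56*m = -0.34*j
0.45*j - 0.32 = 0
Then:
No Solution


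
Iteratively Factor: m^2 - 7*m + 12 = (m - 3)*(m - 4)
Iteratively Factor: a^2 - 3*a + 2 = (a - 1)*(a - 2)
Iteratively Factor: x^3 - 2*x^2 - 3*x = (x - 3)*(x^2 + x) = x*(x - 3)*(x + 1)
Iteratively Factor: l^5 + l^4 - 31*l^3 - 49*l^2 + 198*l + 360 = (l - 5)*(l^4 + 6*l^3 - l^2 - 54*l - 72) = (l - 5)*(l + 2)*(l^3 + 4*l^2 - 9*l - 36) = (l - 5)*(l + 2)*(l + 4)*(l^2 - 9) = (l - 5)*(l - 3)*(l + 2)*(l + 4)*(l + 3)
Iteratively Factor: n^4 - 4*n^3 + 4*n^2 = (n - 2)*(n^3 - 2*n^2) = n*(n - 2)*(n^2 - 2*n) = n^2*(n - 2)*(n - 2)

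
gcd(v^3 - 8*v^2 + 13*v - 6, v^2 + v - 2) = v - 1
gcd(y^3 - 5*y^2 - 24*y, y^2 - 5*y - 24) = y^2 - 5*y - 24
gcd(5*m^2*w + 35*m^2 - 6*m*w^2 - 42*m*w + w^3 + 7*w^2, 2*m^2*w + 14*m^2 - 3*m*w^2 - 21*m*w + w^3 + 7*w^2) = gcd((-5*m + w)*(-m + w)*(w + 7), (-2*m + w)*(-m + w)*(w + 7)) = -m*w - 7*m + w^2 + 7*w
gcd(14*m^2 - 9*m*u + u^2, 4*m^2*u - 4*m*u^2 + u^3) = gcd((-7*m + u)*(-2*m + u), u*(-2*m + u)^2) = -2*m + u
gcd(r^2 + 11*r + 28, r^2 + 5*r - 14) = r + 7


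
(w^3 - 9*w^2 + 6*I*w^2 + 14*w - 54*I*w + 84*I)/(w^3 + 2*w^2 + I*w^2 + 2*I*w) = (w^3 + w^2*(-9 + 6*I) + 2*w*(7 - 27*I) + 84*I)/(w*(w^2 + w*(2 + I) + 2*I))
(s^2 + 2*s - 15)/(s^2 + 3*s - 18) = (s + 5)/(s + 6)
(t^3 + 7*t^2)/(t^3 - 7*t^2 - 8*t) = t*(t + 7)/(t^2 - 7*t - 8)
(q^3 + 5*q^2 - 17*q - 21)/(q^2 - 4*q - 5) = (q^2 + 4*q - 21)/(q - 5)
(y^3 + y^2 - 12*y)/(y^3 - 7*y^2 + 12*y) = (y + 4)/(y - 4)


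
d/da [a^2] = 2*a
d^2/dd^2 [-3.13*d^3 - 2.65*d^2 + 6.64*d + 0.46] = -18.78*d - 5.3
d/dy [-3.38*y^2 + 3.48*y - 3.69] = 3.48 - 6.76*y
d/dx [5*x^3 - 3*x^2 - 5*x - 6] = 15*x^2 - 6*x - 5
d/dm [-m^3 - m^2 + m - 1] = -3*m^2 - 2*m + 1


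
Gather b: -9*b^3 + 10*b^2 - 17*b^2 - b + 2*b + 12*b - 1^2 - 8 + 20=-9*b^3 - 7*b^2 + 13*b + 11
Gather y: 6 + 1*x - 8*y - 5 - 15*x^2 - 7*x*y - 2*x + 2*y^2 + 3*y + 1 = -15*x^2 - x + 2*y^2 + y*(-7*x - 5) + 2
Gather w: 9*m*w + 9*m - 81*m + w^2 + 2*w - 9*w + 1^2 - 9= -72*m + w^2 + w*(9*m - 7) - 8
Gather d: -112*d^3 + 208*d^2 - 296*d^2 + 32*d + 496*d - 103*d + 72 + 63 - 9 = -112*d^3 - 88*d^2 + 425*d + 126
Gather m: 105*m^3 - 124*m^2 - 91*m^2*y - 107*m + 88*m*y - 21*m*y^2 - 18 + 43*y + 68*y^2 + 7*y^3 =105*m^3 + m^2*(-91*y - 124) + m*(-21*y^2 + 88*y - 107) + 7*y^3 + 68*y^2 + 43*y - 18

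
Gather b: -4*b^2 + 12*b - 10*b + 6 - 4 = -4*b^2 + 2*b + 2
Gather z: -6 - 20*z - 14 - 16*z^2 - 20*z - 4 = -16*z^2 - 40*z - 24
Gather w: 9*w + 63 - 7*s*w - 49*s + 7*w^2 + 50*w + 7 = -49*s + 7*w^2 + w*(59 - 7*s) + 70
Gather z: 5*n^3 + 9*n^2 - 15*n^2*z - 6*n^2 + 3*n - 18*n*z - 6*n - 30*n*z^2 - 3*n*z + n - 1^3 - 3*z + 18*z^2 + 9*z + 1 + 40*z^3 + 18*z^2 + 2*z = 5*n^3 + 3*n^2 - 2*n + 40*z^3 + z^2*(36 - 30*n) + z*(-15*n^2 - 21*n + 8)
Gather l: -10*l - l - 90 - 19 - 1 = -11*l - 110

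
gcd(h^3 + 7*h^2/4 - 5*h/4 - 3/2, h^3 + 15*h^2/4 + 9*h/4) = h + 3/4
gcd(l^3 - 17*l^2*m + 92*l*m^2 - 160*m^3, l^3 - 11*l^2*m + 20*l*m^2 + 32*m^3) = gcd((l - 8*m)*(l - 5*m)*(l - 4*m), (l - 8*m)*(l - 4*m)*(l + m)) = l^2 - 12*l*m + 32*m^2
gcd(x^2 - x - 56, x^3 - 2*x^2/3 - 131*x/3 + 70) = x + 7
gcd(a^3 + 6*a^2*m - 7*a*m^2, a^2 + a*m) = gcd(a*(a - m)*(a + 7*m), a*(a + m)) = a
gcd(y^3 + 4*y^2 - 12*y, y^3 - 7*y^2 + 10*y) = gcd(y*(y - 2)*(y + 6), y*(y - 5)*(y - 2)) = y^2 - 2*y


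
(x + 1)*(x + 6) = x^2 + 7*x + 6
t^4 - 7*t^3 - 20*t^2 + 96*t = t*(t - 8)*(t - 3)*(t + 4)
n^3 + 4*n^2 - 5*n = n*(n - 1)*(n + 5)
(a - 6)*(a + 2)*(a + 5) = a^3 + a^2 - 32*a - 60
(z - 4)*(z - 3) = z^2 - 7*z + 12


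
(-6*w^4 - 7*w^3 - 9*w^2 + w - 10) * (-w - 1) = 6*w^5 + 13*w^4 + 16*w^3 + 8*w^2 + 9*w + 10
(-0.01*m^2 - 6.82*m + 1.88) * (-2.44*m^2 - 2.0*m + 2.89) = 0.0244*m^4 + 16.6608*m^3 + 9.0239*m^2 - 23.4698*m + 5.4332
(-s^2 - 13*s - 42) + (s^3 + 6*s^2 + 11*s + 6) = s^3 + 5*s^2 - 2*s - 36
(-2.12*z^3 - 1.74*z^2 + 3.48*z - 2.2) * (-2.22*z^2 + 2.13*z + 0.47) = 4.7064*z^5 - 0.6528*z^4 - 12.4282*z^3 + 11.4786*z^2 - 3.0504*z - 1.034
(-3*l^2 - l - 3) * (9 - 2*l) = 6*l^3 - 25*l^2 - 3*l - 27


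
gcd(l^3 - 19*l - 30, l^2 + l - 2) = l + 2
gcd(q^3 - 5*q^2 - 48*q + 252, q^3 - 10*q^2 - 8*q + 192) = q - 6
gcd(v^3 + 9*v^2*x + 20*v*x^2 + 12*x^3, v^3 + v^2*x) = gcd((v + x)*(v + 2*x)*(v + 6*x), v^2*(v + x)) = v + x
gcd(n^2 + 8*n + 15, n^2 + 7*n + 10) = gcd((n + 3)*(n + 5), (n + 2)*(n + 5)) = n + 5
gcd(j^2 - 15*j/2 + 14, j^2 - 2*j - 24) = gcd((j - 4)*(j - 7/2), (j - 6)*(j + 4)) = 1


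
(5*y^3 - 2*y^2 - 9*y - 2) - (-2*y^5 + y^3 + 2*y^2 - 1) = 2*y^5 + 4*y^3 - 4*y^2 - 9*y - 1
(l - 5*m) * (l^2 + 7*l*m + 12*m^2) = l^3 + 2*l^2*m - 23*l*m^2 - 60*m^3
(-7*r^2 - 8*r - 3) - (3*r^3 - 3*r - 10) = -3*r^3 - 7*r^2 - 5*r + 7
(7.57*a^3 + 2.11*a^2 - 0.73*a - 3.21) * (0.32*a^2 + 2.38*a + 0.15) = 2.4224*a^5 + 18.6918*a^4 + 5.9237*a^3 - 2.4481*a^2 - 7.7493*a - 0.4815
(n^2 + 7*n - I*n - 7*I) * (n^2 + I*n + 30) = n^4 + 7*n^3 + 31*n^2 + 217*n - 30*I*n - 210*I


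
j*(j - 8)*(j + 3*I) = j^3 - 8*j^2 + 3*I*j^2 - 24*I*j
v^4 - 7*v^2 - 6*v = v*(v - 3)*(v + 1)*(v + 2)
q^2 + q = q*(q + 1)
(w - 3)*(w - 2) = w^2 - 5*w + 6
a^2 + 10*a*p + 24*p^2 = (a + 4*p)*(a + 6*p)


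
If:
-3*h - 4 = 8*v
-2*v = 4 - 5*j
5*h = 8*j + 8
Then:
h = 64/31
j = 9/31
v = -79/62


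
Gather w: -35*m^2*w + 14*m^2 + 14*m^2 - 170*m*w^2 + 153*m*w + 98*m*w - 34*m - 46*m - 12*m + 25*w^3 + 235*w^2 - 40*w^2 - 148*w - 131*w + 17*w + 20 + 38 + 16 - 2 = 28*m^2 - 92*m + 25*w^3 + w^2*(195 - 170*m) + w*(-35*m^2 + 251*m - 262) + 72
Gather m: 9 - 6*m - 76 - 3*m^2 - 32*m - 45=-3*m^2 - 38*m - 112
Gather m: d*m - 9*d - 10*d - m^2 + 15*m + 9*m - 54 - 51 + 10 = -19*d - m^2 + m*(d + 24) - 95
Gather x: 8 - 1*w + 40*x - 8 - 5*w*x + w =x*(40 - 5*w)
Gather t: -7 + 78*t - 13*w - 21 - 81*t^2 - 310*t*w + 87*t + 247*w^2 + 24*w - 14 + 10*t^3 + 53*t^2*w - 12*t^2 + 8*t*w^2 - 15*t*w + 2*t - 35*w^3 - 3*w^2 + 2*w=10*t^3 + t^2*(53*w - 93) + t*(8*w^2 - 325*w + 167) - 35*w^3 + 244*w^2 + 13*w - 42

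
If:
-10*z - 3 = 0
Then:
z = -3/10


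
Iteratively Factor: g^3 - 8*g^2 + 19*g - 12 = (g - 4)*(g^2 - 4*g + 3) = (g - 4)*(g - 3)*(g - 1)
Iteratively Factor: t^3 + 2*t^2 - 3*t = (t)*(t^2 + 2*t - 3) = t*(t + 3)*(t - 1)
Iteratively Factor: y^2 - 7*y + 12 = (y - 4)*(y - 3)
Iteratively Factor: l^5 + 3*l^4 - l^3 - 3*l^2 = (l)*(l^4 + 3*l^3 - l^2 - 3*l) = l*(l - 1)*(l^3 + 4*l^2 + 3*l) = l*(l - 1)*(l + 3)*(l^2 + l) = l*(l - 1)*(l + 1)*(l + 3)*(l)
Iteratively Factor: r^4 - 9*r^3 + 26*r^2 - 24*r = (r - 4)*(r^3 - 5*r^2 + 6*r) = (r - 4)*(r - 2)*(r^2 - 3*r) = r*(r - 4)*(r - 2)*(r - 3)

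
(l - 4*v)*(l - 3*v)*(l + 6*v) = l^3 - l^2*v - 30*l*v^2 + 72*v^3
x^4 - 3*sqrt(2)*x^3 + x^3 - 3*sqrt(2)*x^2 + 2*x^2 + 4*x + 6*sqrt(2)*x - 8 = (x - 1)*(x + 2)*(x - 2*sqrt(2))*(x - sqrt(2))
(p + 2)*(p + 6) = p^2 + 8*p + 12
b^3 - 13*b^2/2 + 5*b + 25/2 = (b - 5)*(b - 5/2)*(b + 1)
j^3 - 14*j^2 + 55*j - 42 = (j - 7)*(j - 6)*(j - 1)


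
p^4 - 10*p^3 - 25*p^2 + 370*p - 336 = (p - 8)*(p - 7)*(p - 1)*(p + 6)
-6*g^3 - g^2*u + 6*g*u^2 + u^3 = (-g + u)*(g + u)*(6*g + u)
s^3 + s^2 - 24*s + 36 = (s - 3)*(s - 2)*(s + 6)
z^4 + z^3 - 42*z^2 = z^2*(z - 6)*(z + 7)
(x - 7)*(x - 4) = x^2 - 11*x + 28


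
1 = 1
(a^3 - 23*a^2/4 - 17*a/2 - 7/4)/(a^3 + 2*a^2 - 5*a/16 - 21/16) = 4*(4*a^2 - 27*a - 7)/(16*a^2 + 16*a - 21)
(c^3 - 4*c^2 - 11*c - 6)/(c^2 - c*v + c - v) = (-c^2 + 5*c + 6)/(-c + v)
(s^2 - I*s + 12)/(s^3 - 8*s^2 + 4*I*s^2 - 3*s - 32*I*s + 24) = (s - 4*I)/(s^2 + s*(-8 + I) - 8*I)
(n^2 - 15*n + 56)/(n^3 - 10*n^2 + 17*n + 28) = (n - 8)/(n^2 - 3*n - 4)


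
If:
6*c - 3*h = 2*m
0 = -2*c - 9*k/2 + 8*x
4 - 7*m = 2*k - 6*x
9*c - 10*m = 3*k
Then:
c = 556*x/571 + 360/571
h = 932*x/571 + 472/571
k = 768*x/571 - 160/571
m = 270*x/571 + 372/571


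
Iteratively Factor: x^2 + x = (x)*(x + 1)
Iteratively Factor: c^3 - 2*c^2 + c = (c - 1)*(c^2 - c) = (c - 1)^2*(c)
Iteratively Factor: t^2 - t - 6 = (t - 3)*(t + 2)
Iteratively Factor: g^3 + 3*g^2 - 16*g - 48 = (g + 4)*(g^2 - g - 12) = (g + 3)*(g + 4)*(g - 4)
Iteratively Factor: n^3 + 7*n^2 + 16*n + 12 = (n + 2)*(n^2 + 5*n + 6) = (n + 2)*(n + 3)*(n + 2)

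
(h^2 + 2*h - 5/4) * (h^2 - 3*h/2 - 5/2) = h^4 + h^3/2 - 27*h^2/4 - 25*h/8 + 25/8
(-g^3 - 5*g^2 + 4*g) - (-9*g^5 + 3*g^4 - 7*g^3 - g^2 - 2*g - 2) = 9*g^5 - 3*g^4 + 6*g^3 - 4*g^2 + 6*g + 2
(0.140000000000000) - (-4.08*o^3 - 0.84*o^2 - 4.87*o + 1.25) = 4.08*o^3 + 0.84*o^2 + 4.87*o - 1.11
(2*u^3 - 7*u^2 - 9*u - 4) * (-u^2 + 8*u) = -2*u^5 + 23*u^4 - 47*u^3 - 68*u^2 - 32*u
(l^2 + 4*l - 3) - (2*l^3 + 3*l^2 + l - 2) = -2*l^3 - 2*l^2 + 3*l - 1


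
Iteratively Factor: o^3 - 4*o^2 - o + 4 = (o + 1)*(o^2 - 5*o + 4) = (o - 4)*(o + 1)*(o - 1)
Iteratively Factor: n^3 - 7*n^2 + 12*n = (n - 4)*(n^2 - 3*n) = n*(n - 4)*(n - 3)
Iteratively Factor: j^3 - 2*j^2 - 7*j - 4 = (j + 1)*(j^2 - 3*j - 4) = (j - 4)*(j + 1)*(j + 1)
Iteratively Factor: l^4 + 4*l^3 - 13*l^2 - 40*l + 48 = (l - 3)*(l^3 + 7*l^2 + 8*l - 16) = (l - 3)*(l - 1)*(l^2 + 8*l + 16) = (l - 3)*(l - 1)*(l + 4)*(l + 4)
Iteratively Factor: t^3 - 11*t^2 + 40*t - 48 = (t - 4)*(t^2 - 7*t + 12) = (t - 4)*(t - 3)*(t - 4)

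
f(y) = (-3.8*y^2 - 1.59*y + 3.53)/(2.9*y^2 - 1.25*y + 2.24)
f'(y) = (1.25 - 5.8*y)*(-3.8*y^2 - 1.59*y + 3.53)/(2.9*y^2 - 1.25*y + 2.24)^2 + (-7.6*y - 1.59)/(2.9*y^2 - 1.25*y + 2.24)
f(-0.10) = 1.53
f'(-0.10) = 0.82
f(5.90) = -1.44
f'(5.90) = 0.01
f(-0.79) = 0.48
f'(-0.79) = 1.43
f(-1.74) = -0.39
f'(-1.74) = 0.54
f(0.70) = 0.20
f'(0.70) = -2.68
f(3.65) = -1.46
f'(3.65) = -0.01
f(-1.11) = 0.09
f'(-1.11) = 1.04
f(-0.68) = 0.64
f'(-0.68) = 1.56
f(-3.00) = -0.81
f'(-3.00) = 0.19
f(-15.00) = -1.23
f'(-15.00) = 0.01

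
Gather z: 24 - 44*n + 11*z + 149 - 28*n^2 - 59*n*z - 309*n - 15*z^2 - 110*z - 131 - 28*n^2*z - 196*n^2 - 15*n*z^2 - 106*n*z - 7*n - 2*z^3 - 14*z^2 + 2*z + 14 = -224*n^2 - 360*n - 2*z^3 + z^2*(-15*n - 29) + z*(-28*n^2 - 165*n - 97) + 56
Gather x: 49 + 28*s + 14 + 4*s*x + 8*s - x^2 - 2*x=36*s - x^2 + x*(4*s - 2) + 63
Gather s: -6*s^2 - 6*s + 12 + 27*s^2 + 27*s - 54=21*s^2 + 21*s - 42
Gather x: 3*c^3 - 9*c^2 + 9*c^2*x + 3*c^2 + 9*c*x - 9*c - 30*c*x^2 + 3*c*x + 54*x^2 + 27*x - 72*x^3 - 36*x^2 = 3*c^3 - 6*c^2 - 9*c - 72*x^3 + x^2*(18 - 30*c) + x*(9*c^2 + 12*c + 27)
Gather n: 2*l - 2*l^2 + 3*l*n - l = -2*l^2 + 3*l*n + l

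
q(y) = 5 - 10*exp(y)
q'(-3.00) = -0.50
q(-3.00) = 4.50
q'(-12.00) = 0.00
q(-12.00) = 5.00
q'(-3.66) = -0.26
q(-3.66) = 4.74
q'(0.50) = -16.49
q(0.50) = -11.49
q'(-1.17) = -3.10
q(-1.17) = 1.90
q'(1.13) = -30.96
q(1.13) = -25.96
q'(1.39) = -40.15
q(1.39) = -35.15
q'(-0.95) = -3.87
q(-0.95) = 1.13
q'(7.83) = -25149.29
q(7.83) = -25144.29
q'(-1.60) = -2.02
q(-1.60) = 2.98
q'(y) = -10*exp(y)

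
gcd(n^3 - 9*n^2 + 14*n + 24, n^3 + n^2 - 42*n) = n - 6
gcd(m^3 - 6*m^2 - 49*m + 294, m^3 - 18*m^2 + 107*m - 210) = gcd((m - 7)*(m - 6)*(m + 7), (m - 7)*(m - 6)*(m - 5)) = m^2 - 13*m + 42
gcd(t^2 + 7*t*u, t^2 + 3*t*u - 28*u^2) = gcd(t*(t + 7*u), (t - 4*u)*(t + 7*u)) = t + 7*u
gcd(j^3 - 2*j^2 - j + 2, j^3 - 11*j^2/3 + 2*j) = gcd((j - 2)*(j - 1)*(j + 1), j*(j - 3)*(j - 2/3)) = 1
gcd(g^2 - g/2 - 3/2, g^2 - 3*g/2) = g - 3/2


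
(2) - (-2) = 4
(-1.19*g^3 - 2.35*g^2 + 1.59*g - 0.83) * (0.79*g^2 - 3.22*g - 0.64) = -0.9401*g^5 + 1.9753*g^4 + 9.5847*g^3 - 4.2715*g^2 + 1.655*g + 0.5312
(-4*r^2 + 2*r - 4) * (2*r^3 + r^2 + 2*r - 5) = -8*r^5 - 14*r^3 + 20*r^2 - 18*r + 20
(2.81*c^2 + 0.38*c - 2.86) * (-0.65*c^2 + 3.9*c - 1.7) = -1.8265*c^4 + 10.712*c^3 - 1.436*c^2 - 11.8*c + 4.862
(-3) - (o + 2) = -o - 5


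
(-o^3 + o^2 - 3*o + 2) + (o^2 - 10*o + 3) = -o^3 + 2*o^2 - 13*o + 5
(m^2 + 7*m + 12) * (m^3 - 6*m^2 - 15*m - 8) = m^5 + m^4 - 45*m^3 - 185*m^2 - 236*m - 96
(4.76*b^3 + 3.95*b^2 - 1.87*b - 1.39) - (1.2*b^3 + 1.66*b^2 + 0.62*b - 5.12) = 3.56*b^3 + 2.29*b^2 - 2.49*b + 3.73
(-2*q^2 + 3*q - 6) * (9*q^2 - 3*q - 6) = -18*q^4 + 33*q^3 - 51*q^2 + 36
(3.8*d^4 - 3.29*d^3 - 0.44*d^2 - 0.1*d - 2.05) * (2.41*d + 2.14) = 9.158*d^5 + 0.203099999999999*d^4 - 8.101*d^3 - 1.1826*d^2 - 5.1545*d - 4.387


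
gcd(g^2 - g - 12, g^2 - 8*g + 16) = g - 4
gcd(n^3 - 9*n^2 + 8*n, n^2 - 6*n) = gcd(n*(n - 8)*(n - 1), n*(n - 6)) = n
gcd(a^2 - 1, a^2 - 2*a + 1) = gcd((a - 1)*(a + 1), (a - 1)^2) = a - 1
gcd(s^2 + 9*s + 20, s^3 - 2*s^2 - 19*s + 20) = s + 4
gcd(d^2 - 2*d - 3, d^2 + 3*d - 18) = d - 3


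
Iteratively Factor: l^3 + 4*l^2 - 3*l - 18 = (l + 3)*(l^2 + l - 6) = (l - 2)*(l + 3)*(l + 3)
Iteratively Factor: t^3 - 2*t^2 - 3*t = (t)*(t^2 - 2*t - 3) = t*(t + 1)*(t - 3)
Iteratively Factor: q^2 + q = (q + 1)*(q)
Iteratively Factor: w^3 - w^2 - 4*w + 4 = (w + 2)*(w^2 - 3*w + 2) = (w - 1)*(w + 2)*(w - 2)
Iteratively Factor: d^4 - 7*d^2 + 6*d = (d - 2)*(d^3 + 2*d^2 - 3*d) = (d - 2)*(d + 3)*(d^2 - d) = d*(d - 2)*(d + 3)*(d - 1)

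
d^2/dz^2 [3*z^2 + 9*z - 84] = 6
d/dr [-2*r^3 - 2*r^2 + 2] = 2*r*(-3*r - 2)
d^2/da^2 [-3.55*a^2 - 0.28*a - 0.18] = -7.10000000000000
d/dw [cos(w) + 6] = -sin(w)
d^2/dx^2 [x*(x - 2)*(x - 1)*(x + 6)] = 12*x^2 + 18*x - 32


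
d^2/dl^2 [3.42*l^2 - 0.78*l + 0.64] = 6.84000000000000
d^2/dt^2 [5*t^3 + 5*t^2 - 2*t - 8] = 30*t + 10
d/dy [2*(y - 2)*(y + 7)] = 4*y + 10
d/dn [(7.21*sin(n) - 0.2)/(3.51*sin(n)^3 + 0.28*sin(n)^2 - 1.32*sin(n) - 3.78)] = (-50.6142*sin(n)^3 + 0.0871999999999997*sin(n)^2 + 0.112*sin(n) - 27.5178)*cos(n)/(12.3201*sin(n)^6 + 1.9656*sin(n)^5 - 9.188*sin(n)^4 - 27.2748*sin(n)^3 - 0.3744*sin(n)^2 + 9.9792*sin(n) + 14.2884)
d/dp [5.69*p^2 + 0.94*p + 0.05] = 11.38*p + 0.94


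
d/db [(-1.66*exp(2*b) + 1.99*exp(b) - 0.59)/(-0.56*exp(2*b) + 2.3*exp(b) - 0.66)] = (-2.7036*exp(2*b) + 1.5304*exp(b) + 0.0435999999999996)*exp(b)/(0.3136*exp(4*b) - 2.576*exp(3*b) + 6.0292*exp(2*b) - 3.036*exp(b) + 0.4356)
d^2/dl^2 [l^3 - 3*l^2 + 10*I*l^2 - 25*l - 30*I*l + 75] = 6*l - 6 + 20*I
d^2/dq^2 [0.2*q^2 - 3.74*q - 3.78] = 0.400000000000000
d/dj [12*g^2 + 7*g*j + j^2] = 7*g + 2*j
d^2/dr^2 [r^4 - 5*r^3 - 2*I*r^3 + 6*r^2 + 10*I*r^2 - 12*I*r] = 12*r^2 + r*(-30 - 12*I) + 12 + 20*I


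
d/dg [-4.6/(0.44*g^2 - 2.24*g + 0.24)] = (4.048*g - 10.304)/(0.44*g^2 - 2.24*g + 0.24)^2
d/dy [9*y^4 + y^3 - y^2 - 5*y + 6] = 36*y^3 + 3*y^2 - 2*y - 5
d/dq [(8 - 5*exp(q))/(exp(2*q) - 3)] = (5*exp(2*q) - 16*exp(q) + 15)*exp(q)/(exp(4*q) - 6*exp(2*q) + 9)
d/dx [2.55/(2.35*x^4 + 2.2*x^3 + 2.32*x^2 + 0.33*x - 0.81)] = (-23.97*x^3 - 16.83*x^2 - 11.832*x - 0.8415)/(2.35*x^4 + 2.2*x^3 + 2.32*x^2 + 0.33*x - 0.81)^2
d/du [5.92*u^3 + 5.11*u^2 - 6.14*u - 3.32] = 17.76*u^2 + 10.22*u - 6.14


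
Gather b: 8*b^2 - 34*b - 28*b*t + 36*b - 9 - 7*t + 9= 8*b^2 + b*(2 - 28*t) - 7*t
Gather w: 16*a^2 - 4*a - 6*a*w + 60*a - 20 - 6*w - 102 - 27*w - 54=16*a^2 + 56*a + w*(-6*a - 33) - 176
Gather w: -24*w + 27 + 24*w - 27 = 0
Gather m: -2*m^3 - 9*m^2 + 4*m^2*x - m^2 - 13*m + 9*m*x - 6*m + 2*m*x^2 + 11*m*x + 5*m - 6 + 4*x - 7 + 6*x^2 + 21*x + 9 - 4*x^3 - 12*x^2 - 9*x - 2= -2*m^3 + m^2*(4*x - 10) + m*(2*x^2 + 20*x - 14) - 4*x^3 - 6*x^2 + 16*x - 6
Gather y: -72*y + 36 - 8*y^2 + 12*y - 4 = -8*y^2 - 60*y + 32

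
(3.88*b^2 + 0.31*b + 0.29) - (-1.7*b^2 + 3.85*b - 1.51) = 5.58*b^2 - 3.54*b + 1.8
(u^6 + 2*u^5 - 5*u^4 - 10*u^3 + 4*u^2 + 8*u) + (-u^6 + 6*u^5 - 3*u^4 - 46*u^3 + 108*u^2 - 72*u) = 8*u^5 - 8*u^4 - 56*u^3 + 112*u^2 - 64*u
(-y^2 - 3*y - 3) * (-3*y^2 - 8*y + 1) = 3*y^4 + 17*y^3 + 32*y^2 + 21*y - 3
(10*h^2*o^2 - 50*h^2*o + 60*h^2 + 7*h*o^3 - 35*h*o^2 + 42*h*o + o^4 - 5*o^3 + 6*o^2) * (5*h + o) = 50*h^3*o^2 - 250*h^3*o + 300*h^3 + 45*h^2*o^3 - 225*h^2*o^2 + 270*h^2*o + 12*h*o^4 - 60*h*o^3 + 72*h*o^2 + o^5 - 5*o^4 + 6*o^3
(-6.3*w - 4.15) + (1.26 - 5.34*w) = -11.64*w - 2.89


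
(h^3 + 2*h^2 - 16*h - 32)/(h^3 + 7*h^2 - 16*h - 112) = (h + 2)/(h + 7)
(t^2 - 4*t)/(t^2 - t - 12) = t/(t + 3)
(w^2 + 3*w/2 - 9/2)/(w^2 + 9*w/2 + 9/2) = (2*w - 3)/(2*w + 3)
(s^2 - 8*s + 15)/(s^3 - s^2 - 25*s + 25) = (s - 3)/(s^2 + 4*s - 5)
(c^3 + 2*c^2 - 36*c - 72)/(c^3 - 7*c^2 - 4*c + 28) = (c^2 - 36)/(c^2 - 9*c + 14)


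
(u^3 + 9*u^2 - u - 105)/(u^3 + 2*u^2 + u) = (u^3 + 9*u^2 - u - 105)/(u*(u^2 + 2*u + 1))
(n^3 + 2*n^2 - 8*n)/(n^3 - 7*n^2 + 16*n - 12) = n*(n + 4)/(n^2 - 5*n + 6)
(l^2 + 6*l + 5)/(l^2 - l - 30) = (l + 1)/(l - 6)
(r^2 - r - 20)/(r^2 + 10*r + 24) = (r - 5)/(r + 6)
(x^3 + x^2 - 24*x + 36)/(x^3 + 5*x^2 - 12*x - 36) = (x - 2)/(x + 2)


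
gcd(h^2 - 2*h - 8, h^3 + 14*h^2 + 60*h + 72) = h + 2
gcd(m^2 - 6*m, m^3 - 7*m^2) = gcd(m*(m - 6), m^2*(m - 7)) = m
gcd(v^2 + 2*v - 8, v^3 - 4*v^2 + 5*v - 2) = v - 2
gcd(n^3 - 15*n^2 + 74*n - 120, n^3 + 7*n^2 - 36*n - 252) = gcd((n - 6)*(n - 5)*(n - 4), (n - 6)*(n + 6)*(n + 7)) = n - 6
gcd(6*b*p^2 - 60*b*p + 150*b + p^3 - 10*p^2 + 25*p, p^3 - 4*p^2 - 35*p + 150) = p^2 - 10*p + 25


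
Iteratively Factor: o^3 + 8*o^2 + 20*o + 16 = (o + 2)*(o^2 + 6*o + 8) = (o + 2)^2*(o + 4)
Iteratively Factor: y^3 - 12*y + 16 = (y - 2)*(y^2 + 2*y - 8) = (y - 2)^2*(y + 4)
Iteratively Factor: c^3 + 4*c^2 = (c)*(c^2 + 4*c) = c*(c + 4)*(c)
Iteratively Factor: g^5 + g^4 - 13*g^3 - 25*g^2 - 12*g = (g)*(g^4 + g^3 - 13*g^2 - 25*g - 12) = g*(g + 1)*(g^3 - 13*g - 12) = g*(g - 4)*(g + 1)*(g^2 + 4*g + 3) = g*(g - 4)*(g + 1)*(g + 3)*(g + 1)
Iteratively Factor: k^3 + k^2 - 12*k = (k)*(k^2 + k - 12) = k*(k + 4)*(k - 3)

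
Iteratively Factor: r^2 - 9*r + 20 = (r - 4)*(r - 5)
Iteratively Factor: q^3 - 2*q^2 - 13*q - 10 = (q + 1)*(q^2 - 3*q - 10) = (q + 1)*(q + 2)*(q - 5)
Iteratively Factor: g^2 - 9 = (g - 3)*(g + 3)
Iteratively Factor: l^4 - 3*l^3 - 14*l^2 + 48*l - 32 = (l + 4)*(l^3 - 7*l^2 + 14*l - 8) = (l - 1)*(l + 4)*(l^2 - 6*l + 8) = (l - 4)*(l - 1)*(l + 4)*(l - 2)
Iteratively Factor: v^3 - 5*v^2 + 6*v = (v)*(v^2 - 5*v + 6) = v*(v - 3)*(v - 2)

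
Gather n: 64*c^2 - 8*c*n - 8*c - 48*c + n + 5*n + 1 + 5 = 64*c^2 - 56*c + n*(6 - 8*c) + 6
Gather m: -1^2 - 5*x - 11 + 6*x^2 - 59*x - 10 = 6*x^2 - 64*x - 22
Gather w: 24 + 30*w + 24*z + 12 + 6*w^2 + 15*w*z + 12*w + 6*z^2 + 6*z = 6*w^2 + w*(15*z + 42) + 6*z^2 + 30*z + 36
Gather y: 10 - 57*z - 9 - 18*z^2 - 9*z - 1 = -18*z^2 - 66*z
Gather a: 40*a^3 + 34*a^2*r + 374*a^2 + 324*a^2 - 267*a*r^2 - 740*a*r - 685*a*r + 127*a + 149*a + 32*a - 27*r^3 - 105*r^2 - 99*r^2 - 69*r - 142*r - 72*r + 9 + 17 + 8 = 40*a^3 + a^2*(34*r + 698) + a*(-267*r^2 - 1425*r + 308) - 27*r^3 - 204*r^2 - 283*r + 34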